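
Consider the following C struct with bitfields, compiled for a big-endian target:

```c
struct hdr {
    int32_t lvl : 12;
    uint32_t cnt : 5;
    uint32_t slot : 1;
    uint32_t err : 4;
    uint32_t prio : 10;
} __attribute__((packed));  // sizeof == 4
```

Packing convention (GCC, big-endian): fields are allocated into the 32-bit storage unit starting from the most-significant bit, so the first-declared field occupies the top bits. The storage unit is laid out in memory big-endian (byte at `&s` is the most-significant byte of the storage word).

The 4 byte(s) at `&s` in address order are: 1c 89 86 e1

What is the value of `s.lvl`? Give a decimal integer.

456

[0]=0x1c [1]=0x89 [2]=0x86 [3]=0xe1 (big-endian) → word 0x1c8986e1
lvl [20+:12] = (word>>20) & 0xfff = 456  ←
cnt [15+:5] = (word>>15) & 0x1f = 19
slot [14+:1] = (word>>14) & 0x1 = 0
err [10+:4] = (word>>10) & 0xf = 1
prio [0+:10] = (word>>0) & 0x3ff = 737
lvl signed 12b, MSB=0: value = 456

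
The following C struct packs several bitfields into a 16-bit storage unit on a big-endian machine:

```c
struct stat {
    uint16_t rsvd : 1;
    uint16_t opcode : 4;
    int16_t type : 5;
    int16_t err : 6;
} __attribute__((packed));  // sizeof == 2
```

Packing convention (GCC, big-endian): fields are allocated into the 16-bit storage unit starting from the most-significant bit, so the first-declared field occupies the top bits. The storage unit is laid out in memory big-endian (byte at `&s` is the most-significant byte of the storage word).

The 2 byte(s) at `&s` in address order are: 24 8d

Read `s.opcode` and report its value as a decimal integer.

4

[0]=0x24 [1]=0x8d (big-endian) → word 0x248d
rsvd:1 @ bit 15 → (0x248d>>15)&0x1 = 0x0
opcode:4 @ bit 11 → (0x248d>>11)&0xf = 0x4  ←
type:5 @ bit 6 → (0x248d>>6)&0x1f = 0x12
err:6 @ bit 0 → (0x248d>>0)&0x3f = 0xd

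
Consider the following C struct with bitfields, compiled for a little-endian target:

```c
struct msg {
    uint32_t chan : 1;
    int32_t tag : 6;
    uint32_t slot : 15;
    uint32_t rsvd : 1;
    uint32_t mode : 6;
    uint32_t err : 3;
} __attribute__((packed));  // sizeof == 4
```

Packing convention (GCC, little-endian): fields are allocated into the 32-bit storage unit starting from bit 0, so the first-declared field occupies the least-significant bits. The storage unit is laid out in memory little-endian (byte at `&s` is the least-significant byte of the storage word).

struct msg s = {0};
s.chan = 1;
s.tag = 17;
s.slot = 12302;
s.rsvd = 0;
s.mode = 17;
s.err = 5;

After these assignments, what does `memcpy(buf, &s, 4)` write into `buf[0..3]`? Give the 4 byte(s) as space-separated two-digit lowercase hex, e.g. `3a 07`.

chan:1 = 1 → 0x1 << 0 → word 0x00000001
tag:6 = 17 → 0x11 << 1 → word 0x00000023
slot:15 = 12302 → 0x300e << 7 → word 0x00180723
rsvd:1 = 0 → 0x0 << 22 → word 0x00180723
mode:6 = 17 → 0x11 << 23 → word 0x08980723
err:3 = 5 → 0x5 << 29 → word 0xa8980723
word = 0xa8980723 → little-endian bytes:
  [0]=0x23  [1]=0x07  [2]=0x98  [3]=0xa8

23 07 98 a8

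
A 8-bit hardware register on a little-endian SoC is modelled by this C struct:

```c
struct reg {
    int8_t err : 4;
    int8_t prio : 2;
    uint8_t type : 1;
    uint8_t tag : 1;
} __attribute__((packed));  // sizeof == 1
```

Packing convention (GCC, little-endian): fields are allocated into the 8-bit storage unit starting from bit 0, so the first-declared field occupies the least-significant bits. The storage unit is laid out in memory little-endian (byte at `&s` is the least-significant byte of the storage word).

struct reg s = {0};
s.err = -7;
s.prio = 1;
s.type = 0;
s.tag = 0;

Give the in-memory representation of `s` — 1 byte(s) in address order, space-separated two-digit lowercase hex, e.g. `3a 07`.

err:4 = -7 → 0x9 << 0 → word 0x09
prio:2 = 1 → 0x1 << 4 → word 0x19
type:1 = 0 → 0x0 << 6 → word 0x19
tag:1 = 0 → 0x0 << 7 → word 0x19
word = 0x19 → little-endian bytes:
  [0]=0x19

19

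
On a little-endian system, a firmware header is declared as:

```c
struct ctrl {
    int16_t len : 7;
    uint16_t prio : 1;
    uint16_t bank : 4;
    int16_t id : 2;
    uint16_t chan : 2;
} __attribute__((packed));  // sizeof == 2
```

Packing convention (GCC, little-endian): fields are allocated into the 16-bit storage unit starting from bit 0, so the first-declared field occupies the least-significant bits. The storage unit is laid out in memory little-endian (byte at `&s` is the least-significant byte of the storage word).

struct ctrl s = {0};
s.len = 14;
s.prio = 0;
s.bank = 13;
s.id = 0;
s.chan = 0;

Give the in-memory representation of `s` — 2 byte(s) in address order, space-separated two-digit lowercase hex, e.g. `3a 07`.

len (7b) val=14 bits=0xe at bit 0: 0x000e
prio (1b) val=0 bits=0x0 at bit 7: 0x000e
bank (4b) val=13 bits=0xd at bit 8: 0x0d0e
id (2b) val=0 bits=0x0 at bit 12: 0x0d0e
chan (2b) val=0 bits=0x0 at bit 14: 0x0d0e
word = 0x0d0e → little-endian bytes:
  [0]=0x0e  [1]=0x0d

0e 0d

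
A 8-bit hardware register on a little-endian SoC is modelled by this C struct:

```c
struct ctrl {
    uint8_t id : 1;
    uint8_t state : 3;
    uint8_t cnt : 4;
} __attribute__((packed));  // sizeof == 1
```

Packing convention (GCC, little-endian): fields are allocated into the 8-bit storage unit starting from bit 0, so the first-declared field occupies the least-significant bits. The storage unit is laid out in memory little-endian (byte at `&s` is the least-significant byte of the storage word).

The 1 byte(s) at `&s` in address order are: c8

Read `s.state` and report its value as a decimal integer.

4

[0]=0xc8 (little-endian) → word 0xc8
id [0+:1] = (word>>0) & 0x1 = 0
state [1+:3] = (word>>1) & 0x7 = 4  ←
cnt [4+:4] = (word>>4) & 0xf = 12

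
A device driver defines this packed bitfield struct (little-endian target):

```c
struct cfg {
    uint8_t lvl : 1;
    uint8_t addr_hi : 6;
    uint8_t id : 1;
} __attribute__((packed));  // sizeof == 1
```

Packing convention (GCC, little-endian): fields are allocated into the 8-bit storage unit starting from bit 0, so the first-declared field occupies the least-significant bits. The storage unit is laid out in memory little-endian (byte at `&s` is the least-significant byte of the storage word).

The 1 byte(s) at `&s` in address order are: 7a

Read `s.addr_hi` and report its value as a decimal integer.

61

[0]=0x7a (little-endian) → word 0x7a
lvl:1 @ bit 0 → (0x7a>>0)&0x1 = 0x0
addr_hi:6 @ bit 1 → (0x7a>>1)&0x3f = 0x3d  ←
id:1 @ bit 7 → (0x7a>>7)&0x1 = 0x0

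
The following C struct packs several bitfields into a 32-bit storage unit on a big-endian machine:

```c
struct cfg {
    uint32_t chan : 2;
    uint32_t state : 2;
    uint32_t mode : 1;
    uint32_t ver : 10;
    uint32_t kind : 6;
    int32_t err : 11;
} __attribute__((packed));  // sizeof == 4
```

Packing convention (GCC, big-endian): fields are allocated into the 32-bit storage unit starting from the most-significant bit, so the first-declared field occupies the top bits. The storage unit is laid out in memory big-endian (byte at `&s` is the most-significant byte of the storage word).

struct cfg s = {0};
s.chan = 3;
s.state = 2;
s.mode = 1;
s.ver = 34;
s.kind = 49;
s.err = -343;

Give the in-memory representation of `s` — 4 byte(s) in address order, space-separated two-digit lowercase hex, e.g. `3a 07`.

e8 45 8e a9

chan:2 = 3 → 0x3 << 30 → word 0xc0000000
state:2 = 2 → 0x2 << 28 → word 0xe0000000
mode:1 = 1 → 0x1 << 27 → word 0xe8000000
ver:10 = 34 → 0x22 << 17 → word 0xe8440000
kind:6 = 49 → 0x31 << 11 → word 0xe8458800
err:11 = -343 → 0x6a9 << 0 → word 0xe8458ea9
word = 0xe8458ea9 → big-endian bytes:
  [0]=0xe8  [1]=0x45  [2]=0x8e  [3]=0xa9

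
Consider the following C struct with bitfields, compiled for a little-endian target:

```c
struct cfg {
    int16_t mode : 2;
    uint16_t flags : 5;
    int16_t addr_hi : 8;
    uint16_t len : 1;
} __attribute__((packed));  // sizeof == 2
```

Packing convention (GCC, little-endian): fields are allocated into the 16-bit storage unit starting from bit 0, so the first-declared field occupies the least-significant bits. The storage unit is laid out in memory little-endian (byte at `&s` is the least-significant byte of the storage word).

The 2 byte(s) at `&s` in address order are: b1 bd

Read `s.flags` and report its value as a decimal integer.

[0]=0xb1 [1]=0xbd (little-endian) → word 0xbdb1
mode:2 @ bit 0 → (0xbdb1>>0)&0x3 = 0x1
flags:5 @ bit 2 → (0xbdb1>>2)&0x1f = 0xc  ←
addr_hi:8 @ bit 7 → (0xbdb1>>7)&0xff = 0x7b
len:1 @ bit 15 → (0xbdb1>>15)&0x1 = 0x1

12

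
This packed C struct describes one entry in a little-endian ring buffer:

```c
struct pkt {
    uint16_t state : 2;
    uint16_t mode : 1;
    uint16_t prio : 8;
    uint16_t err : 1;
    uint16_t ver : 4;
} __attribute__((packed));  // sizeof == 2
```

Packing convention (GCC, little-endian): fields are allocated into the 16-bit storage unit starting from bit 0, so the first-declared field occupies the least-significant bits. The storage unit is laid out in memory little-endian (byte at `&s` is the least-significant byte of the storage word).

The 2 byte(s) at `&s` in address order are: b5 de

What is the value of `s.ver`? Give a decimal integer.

[0]=0xb5 [1]=0xde (little-endian) → word 0xdeb5
state:2 @ bit 0 → (0xdeb5>>0)&0x3 = 0x1
mode:1 @ bit 2 → (0xdeb5>>2)&0x1 = 0x1
prio:8 @ bit 3 → (0xdeb5>>3)&0xff = 0xd6
err:1 @ bit 11 → (0xdeb5>>11)&0x1 = 0x1
ver:4 @ bit 12 → (0xdeb5>>12)&0xf = 0xd  ←

13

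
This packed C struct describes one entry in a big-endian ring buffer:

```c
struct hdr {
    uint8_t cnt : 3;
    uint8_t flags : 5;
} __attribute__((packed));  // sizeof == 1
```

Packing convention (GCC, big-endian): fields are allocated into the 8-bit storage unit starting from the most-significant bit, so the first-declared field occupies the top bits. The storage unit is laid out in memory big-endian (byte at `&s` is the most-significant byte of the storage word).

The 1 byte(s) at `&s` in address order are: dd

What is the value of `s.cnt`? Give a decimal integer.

6

[0]=0xdd (big-endian) → word 0xdd
cnt [5+:3] = (word>>5) & 0x7 = 6  ←
flags [0+:5] = (word>>0) & 0x1f = 29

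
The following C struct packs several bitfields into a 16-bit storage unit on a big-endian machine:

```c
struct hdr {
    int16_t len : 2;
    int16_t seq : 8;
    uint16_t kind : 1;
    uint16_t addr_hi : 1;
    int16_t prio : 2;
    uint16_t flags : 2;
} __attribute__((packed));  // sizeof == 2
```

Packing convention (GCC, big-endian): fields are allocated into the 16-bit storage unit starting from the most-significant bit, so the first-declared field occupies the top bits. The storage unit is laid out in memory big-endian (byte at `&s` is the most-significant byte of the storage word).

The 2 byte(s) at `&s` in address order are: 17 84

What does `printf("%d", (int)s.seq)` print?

[0]=0x17 [1]=0x84 (big-endian) → word 0x1784
len:2 @ bit 14 → (0x1784>>14)&0x3 = 0x0
seq:8 @ bit 6 → (0x1784>>6)&0xff = 0x5e  ←
kind:1 @ bit 5 → (0x1784>>5)&0x1 = 0x0
addr_hi:1 @ bit 4 → (0x1784>>4)&0x1 = 0x0
prio:2 @ bit 2 → (0x1784>>2)&0x3 = 0x1
flags:2 @ bit 0 → (0x1784>>0)&0x3 = 0x0
seq signed 8b, MSB=0: value = 94

94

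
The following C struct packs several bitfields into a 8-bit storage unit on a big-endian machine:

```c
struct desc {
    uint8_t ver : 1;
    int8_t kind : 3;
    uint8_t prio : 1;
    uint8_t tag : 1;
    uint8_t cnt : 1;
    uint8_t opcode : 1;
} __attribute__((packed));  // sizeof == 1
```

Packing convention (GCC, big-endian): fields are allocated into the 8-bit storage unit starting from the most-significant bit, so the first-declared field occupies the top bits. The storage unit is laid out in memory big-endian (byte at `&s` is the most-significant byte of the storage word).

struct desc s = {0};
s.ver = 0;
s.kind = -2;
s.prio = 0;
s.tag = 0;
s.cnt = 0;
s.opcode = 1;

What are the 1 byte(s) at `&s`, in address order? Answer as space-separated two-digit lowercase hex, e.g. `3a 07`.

61

[7+:1] ver=0 & 0x1 = 0x0; word=0x00
[4+:3] kind=-2 & 0x7 = 0x6; word=0x60
[3+:1] prio=0 & 0x1 = 0x0; word=0x60
[2+:1] tag=0 & 0x1 = 0x0; word=0x60
[1+:1] cnt=0 & 0x1 = 0x0; word=0x60
[0+:1] opcode=1 & 0x1 = 0x1; word=0x61
word = 0x61 → big-endian bytes:
  [0]=0x61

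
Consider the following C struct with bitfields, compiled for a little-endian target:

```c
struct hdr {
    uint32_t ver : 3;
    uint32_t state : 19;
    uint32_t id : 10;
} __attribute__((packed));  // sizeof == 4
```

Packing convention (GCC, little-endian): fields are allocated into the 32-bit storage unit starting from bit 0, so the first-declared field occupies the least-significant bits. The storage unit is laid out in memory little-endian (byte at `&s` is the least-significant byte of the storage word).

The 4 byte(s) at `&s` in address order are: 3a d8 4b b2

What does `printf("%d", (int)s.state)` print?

97031

[0]=0x3a [1]=0xd8 [2]=0x4b [3]=0xb2 (little-endian) → word 0xb24bd83a
ver [0+:3] = (word>>0) & 0x7 = 2
state [3+:19] = (word>>3) & 0x7ffff = 97031  ←
id [22+:10] = (word>>22) & 0x3ff = 713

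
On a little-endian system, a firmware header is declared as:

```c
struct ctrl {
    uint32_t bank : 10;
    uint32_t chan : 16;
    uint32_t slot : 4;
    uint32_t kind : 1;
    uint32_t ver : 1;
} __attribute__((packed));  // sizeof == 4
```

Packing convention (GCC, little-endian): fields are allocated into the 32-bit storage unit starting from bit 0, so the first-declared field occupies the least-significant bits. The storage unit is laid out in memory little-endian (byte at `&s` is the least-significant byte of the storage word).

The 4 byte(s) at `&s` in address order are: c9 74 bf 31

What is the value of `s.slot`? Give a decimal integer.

[0]=0xc9 [1]=0x74 [2]=0xbf [3]=0x31 (little-endian) → word 0x31bf74c9
bank [0+:10] = (word>>0) & 0x3ff = 201
chan [10+:16] = (word>>10) & 0xffff = 28637
slot [26+:4] = (word>>26) & 0xf = 12  ←
kind [30+:1] = (word>>30) & 0x1 = 0
ver [31+:1] = (word>>31) & 0x1 = 0

12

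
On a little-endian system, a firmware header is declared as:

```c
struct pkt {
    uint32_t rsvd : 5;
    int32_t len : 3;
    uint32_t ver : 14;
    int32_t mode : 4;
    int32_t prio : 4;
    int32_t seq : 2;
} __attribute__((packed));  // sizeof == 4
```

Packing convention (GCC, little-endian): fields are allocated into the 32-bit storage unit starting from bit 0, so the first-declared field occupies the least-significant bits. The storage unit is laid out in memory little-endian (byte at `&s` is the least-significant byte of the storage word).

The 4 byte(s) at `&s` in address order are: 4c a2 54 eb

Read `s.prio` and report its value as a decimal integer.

[0]=0x4c [1]=0xa2 [2]=0x54 [3]=0xeb (little-endian) → word 0xeb54a24c
rsvd [0+:5] = (word>>0) & 0x1f = 12
len [5+:3] = (word>>5) & 0x7 = 2
ver [8+:14] = (word>>8) & 0x3fff = 5282
mode [22+:4] = (word>>22) & 0xf = 13
prio [26+:4] = (word>>26) & 0xf = 10  ←
seq [30+:2] = (word>>30) & 0x3 = 3
prio signed 4b, MSB=1: 10 - 16 = -6

-6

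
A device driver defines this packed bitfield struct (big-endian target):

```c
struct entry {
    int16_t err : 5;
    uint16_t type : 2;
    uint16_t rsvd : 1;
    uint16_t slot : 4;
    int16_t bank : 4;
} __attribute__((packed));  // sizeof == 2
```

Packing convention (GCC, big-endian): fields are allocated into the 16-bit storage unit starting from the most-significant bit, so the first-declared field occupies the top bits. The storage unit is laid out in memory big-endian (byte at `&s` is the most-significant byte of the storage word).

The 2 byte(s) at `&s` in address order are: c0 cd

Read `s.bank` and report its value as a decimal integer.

[0]=0xc0 [1]=0xcd (big-endian) → word 0xc0cd
err:5 @ bit 11 → (0xc0cd>>11)&0x1f = 0x18
type:2 @ bit 9 → (0xc0cd>>9)&0x3 = 0x0
rsvd:1 @ bit 8 → (0xc0cd>>8)&0x1 = 0x0
slot:4 @ bit 4 → (0xc0cd>>4)&0xf = 0xc
bank:4 @ bit 0 → (0xc0cd>>0)&0xf = 0xd  ←
bank signed 4b, MSB=1: 13 - 16 = -3

-3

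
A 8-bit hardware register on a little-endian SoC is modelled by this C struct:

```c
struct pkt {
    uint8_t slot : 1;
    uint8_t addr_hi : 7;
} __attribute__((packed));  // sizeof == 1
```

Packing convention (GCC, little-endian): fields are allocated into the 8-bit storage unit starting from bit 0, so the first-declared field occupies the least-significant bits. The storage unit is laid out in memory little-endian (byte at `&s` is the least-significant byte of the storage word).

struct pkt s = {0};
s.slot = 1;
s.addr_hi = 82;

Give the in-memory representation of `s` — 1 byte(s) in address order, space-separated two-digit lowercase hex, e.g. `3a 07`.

slot (1b) val=1 bits=0x1 at bit 0: 0x01
addr_hi (7b) val=82 bits=0x52 at bit 1: 0xa5
word = 0xa5 → little-endian bytes:
  [0]=0xa5

a5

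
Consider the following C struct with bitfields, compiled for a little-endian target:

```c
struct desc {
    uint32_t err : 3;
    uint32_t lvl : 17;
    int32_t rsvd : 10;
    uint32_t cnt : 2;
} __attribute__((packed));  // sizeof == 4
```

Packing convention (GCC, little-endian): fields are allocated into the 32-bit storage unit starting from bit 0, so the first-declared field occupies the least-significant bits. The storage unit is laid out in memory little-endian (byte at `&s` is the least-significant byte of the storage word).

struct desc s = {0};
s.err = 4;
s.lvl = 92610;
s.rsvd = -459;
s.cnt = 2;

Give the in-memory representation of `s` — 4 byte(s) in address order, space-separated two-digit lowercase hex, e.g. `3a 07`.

14 4e 5b a3

err:3 = 4 → 0x4 << 0 → word 0x00000004
lvl:17 = 92610 → 0x169c2 << 3 → word 0x000b4e14
rsvd:10 = -459 → 0x235 << 20 → word 0x235b4e14
cnt:2 = 2 → 0x2 << 30 → word 0xa35b4e14
word = 0xa35b4e14 → little-endian bytes:
  [0]=0x14  [1]=0x4e  [2]=0x5b  [3]=0xa3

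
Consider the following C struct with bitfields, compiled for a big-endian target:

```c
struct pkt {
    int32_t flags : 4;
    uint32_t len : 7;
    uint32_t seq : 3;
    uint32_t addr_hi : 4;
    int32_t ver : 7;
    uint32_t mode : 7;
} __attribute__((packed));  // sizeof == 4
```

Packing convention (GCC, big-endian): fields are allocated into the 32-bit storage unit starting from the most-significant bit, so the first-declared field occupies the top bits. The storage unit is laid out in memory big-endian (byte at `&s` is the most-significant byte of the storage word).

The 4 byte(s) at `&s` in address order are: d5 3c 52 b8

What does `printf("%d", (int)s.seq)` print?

7

[0]=0xd5 [1]=0x3c [2]=0x52 [3]=0xb8 (big-endian) → word 0xd53c52b8
flags [28+:4] = (word>>28) & 0xf = 13
len [21+:7] = (word>>21) & 0x7f = 41
seq [18+:3] = (word>>18) & 0x7 = 7  ←
addr_hi [14+:4] = (word>>14) & 0xf = 1
ver [7+:7] = (word>>7) & 0x7f = 37
mode [0+:7] = (word>>0) & 0x7f = 56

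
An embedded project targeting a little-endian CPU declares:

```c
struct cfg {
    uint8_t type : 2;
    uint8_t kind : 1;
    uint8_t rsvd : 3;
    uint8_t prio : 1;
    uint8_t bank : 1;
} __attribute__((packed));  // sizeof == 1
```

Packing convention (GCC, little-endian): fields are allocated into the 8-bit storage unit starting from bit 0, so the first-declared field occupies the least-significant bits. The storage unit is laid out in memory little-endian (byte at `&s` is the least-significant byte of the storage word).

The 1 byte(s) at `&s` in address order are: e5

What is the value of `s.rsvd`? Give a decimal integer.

4

[0]=0xe5 (little-endian) → word 0xe5
type:2 @ bit 0 → (0xe5>>0)&0x3 = 0x1
kind:1 @ bit 2 → (0xe5>>2)&0x1 = 0x1
rsvd:3 @ bit 3 → (0xe5>>3)&0x7 = 0x4  ←
prio:1 @ bit 6 → (0xe5>>6)&0x1 = 0x1
bank:1 @ bit 7 → (0xe5>>7)&0x1 = 0x1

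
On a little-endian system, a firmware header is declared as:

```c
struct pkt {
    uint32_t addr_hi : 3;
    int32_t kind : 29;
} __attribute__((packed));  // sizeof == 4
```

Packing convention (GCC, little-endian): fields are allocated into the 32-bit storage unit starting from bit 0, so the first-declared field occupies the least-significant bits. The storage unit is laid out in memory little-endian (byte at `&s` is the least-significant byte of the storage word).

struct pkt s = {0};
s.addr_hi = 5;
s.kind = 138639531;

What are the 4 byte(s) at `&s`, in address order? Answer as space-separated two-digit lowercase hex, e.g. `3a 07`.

5d c5 1b 42

addr_hi:3 = 5 → 0x5 << 0 → word 0x00000005
kind:29 = 138639531 → 0x84378ab << 3 → word 0x421bc55d
word = 0x421bc55d → little-endian bytes:
  [0]=0x5d  [1]=0xc5  [2]=0x1b  [3]=0x42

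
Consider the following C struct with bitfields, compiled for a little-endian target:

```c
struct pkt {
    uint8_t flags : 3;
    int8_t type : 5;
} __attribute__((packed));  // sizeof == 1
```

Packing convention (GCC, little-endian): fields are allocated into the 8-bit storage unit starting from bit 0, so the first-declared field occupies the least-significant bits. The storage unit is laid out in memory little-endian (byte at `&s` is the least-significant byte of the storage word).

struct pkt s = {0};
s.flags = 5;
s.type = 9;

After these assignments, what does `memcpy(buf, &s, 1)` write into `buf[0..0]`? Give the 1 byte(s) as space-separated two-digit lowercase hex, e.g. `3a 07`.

4d

[0+:3] flags=5 & 0x7 = 0x5; word=0x05
[3+:5] type=9 & 0x1f = 0x9; word=0x4d
word = 0x4d → little-endian bytes:
  [0]=0x4d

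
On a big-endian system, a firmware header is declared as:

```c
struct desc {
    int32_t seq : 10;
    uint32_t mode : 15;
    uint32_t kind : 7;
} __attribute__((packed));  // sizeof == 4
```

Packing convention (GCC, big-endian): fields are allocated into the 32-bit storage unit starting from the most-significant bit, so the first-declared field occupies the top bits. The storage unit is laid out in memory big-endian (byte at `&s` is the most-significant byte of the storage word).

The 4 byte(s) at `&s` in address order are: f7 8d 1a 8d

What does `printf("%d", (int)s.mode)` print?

6709

[0]=0xf7 [1]=0x8d [2]=0x1a [3]=0x8d (big-endian) → word 0xf78d1a8d
seq [22+:10] = (word>>22) & 0x3ff = 990
mode [7+:15] = (word>>7) & 0x7fff = 6709  ←
kind [0+:7] = (word>>0) & 0x7f = 13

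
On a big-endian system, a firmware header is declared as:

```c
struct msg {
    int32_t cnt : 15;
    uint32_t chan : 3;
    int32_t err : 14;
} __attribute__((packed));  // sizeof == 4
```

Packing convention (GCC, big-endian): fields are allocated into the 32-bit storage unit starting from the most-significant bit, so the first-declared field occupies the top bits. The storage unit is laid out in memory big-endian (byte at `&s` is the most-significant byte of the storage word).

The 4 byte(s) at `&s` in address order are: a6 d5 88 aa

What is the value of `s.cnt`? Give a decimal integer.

-11414

[0]=0xa6 [1]=0xd5 [2]=0x88 [3]=0xaa (big-endian) → word 0xa6d588aa
cnt [17+:15] = (word>>17) & 0x7fff = 21354  ←
chan [14+:3] = (word>>14) & 0x7 = 6
err [0+:14] = (word>>0) & 0x3fff = 2218
cnt signed 15b, MSB=1: 21354 - 32768 = -11414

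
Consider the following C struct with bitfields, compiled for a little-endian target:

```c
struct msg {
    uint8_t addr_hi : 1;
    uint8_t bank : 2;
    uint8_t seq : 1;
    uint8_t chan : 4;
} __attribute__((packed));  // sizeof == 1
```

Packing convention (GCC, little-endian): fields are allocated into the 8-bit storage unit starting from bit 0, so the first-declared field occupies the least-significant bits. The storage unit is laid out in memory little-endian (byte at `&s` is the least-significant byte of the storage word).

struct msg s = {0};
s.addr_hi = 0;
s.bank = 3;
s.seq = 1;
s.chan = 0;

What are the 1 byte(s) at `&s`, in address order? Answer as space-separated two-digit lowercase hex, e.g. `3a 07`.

0e

[0+:1] addr_hi=0 & 0x1 = 0x0; word=0x00
[1+:2] bank=3 & 0x3 = 0x3; word=0x06
[3+:1] seq=1 & 0x1 = 0x1; word=0x0e
[4+:4] chan=0 & 0xf = 0x0; word=0x0e
word = 0x0e → little-endian bytes:
  [0]=0x0e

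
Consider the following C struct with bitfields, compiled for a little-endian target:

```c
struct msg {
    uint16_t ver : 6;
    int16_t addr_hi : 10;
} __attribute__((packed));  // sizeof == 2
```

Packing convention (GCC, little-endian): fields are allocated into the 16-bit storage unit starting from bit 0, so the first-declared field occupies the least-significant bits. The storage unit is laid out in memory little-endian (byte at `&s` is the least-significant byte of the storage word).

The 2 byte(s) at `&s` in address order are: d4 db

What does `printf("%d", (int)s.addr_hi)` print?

-145

[0]=0xd4 [1]=0xdb (little-endian) → word 0xdbd4
ver [0+:6] = (word>>0) & 0x3f = 20
addr_hi [6+:10] = (word>>6) & 0x3ff = 879  ←
addr_hi signed 10b, MSB=1: 879 - 1024 = -145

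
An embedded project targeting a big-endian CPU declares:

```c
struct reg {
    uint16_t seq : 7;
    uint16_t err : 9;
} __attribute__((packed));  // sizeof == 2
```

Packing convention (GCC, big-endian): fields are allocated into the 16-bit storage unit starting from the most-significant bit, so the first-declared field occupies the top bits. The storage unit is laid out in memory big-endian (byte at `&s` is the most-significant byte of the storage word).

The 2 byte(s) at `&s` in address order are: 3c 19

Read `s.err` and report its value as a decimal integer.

[0]=0x3c [1]=0x19 (big-endian) → word 0x3c19
seq [9+:7] = (word>>9) & 0x7f = 30
err [0+:9] = (word>>0) & 0x1ff = 25  ←

25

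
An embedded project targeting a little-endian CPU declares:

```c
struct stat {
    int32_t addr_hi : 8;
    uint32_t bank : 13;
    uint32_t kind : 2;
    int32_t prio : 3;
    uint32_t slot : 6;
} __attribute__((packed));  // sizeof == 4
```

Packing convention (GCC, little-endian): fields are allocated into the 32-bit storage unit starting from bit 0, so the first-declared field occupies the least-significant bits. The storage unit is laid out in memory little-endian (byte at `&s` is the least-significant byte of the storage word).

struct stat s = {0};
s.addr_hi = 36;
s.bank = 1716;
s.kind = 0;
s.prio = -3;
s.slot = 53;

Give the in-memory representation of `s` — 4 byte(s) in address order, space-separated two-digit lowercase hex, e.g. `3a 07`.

24 b4 86 d6

addr_hi (8b) val=36 bits=0x24 at bit 0: 0x00000024
bank (13b) val=1716 bits=0x6b4 at bit 8: 0x0006b424
kind (2b) val=0 bits=0x0 at bit 21: 0x0006b424
prio (3b) val=-3 bits=0x5 at bit 23: 0x0286b424
slot (6b) val=53 bits=0x35 at bit 26: 0xd686b424
word = 0xd686b424 → little-endian bytes:
  [0]=0x24  [1]=0xb4  [2]=0x86  [3]=0xd6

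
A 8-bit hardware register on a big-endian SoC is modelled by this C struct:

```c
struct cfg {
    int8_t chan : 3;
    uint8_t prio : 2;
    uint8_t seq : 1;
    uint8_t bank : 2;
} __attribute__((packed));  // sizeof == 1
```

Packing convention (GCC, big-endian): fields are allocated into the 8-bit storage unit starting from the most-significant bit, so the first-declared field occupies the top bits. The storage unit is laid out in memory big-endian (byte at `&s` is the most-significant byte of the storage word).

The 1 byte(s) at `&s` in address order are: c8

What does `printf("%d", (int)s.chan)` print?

[0]=0xc8 (big-endian) → word 0xc8
chan:3 @ bit 5 → (0xc8>>5)&0x7 = 0x6  ←
prio:2 @ bit 3 → (0xc8>>3)&0x3 = 0x1
seq:1 @ bit 2 → (0xc8>>2)&0x1 = 0x0
bank:2 @ bit 0 → (0xc8>>0)&0x3 = 0x0
chan signed 3b, MSB=1: 6 - 8 = -2

-2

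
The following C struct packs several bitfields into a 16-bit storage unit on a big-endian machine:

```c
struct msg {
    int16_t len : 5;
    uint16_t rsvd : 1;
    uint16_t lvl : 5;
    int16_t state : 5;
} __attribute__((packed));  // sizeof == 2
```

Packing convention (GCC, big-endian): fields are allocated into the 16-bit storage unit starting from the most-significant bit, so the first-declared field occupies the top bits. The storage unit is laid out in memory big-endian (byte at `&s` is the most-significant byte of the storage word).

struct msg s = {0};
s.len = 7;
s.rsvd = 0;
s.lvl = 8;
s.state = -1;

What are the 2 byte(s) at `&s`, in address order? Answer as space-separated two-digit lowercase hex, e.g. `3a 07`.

39 1f

len:5 = 7 → 0x7 << 11 → word 0x3800
rsvd:1 = 0 → 0x0 << 10 → word 0x3800
lvl:5 = 8 → 0x8 << 5 → word 0x3900
state:5 = -1 → 0x1f << 0 → word 0x391f
word = 0x391f → big-endian bytes:
  [0]=0x39  [1]=0x1f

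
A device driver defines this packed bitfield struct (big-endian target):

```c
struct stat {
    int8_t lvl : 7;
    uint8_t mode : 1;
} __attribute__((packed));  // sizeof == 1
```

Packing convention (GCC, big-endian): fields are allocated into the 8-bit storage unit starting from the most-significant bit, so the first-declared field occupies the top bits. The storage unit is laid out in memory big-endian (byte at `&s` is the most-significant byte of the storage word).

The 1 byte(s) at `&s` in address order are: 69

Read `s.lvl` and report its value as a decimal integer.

52

[0]=0x69 (big-endian) → word 0x69
lvl [1+:7] = (word>>1) & 0x7f = 52  ←
mode [0+:1] = (word>>0) & 0x1 = 1
lvl signed 7b, MSB=0: value = 52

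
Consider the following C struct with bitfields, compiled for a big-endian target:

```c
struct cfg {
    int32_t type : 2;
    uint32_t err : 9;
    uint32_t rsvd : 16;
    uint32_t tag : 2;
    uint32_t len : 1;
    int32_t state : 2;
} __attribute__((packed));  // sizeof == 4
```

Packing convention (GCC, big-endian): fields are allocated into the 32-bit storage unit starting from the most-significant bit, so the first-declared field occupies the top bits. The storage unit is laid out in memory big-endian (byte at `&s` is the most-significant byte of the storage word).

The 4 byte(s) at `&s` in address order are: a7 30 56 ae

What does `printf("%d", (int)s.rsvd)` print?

33461

[0]=0xa7 [1]=0x30 [2]=0x56 [3]=0xae (big-endian) → word 0xa73056ae
type [30+:2] = (word>>30) & 0x3 = 2
err [21+:9] = (word>>21) & 0x1ff = 313
rsvd [5+:16] = (word>>5) & 0xffff = 33461  ←
tag [3+:2] = (word>>3) & 0x3 = 1
len [2+:1] = (word>>2) & 0x1 = 1
state [0+:2] = (word>>0) & 0x3 = 2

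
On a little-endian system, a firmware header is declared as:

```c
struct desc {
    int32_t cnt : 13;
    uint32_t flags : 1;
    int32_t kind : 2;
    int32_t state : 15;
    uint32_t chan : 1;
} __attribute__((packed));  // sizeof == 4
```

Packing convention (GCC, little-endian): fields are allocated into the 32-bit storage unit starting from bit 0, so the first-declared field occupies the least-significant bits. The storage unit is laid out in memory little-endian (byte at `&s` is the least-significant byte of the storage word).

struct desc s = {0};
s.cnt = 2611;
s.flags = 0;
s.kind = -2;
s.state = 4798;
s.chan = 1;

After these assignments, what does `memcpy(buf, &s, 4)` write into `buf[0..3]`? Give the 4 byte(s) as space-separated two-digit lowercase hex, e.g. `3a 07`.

cnt:13 = 2611 → 0xa33 << 0 → word 0x00000a33
flags:1 = 0 → 0x0 << 13 → word 0x00000a33
kind:2 = -2 → 0x2 << 14 → word 0x00008a33
state:15 = 4798 → 0x12be << 16 → word 0x12be8a33
chan:1 = 1 → 0x1 << 31 → word 0x92be8a33
word = 0x92be8a33 → little-endian bytes:
  [0]=0x33  [1]=0x8a  [2]=0xbe  [3]=0x92

33 8a be 92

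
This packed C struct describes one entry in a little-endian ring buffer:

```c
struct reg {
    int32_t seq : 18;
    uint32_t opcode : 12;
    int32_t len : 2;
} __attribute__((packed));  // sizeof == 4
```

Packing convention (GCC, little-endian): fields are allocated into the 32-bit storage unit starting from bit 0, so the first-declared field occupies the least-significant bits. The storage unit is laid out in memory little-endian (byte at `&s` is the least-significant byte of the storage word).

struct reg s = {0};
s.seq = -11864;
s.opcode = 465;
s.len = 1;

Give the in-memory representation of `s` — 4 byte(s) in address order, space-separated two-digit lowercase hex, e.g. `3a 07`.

[0+:18] seq=-11864 & 0x3ffff = 0x3d1a8; word=0x0003d1a8
[18+:12] opcode=465 & 0xfff = 0x1d1; word=0x0747d1a8
[30+:2] len=1 & 0x3 = 0x1; word=0x4747d1a8
word = 0x4747d1a8 → little-endian bytes:
  [0]=0xa8  [1]=0xd1  [2]=0x47  [3]=0x47

a8 d1 47 47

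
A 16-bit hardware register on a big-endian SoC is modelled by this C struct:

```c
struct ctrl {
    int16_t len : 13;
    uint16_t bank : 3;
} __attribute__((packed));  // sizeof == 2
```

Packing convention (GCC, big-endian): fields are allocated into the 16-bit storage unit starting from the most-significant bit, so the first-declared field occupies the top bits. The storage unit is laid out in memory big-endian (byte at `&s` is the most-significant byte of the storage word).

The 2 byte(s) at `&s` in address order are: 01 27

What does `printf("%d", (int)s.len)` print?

36

[0]=0x01 [1]=0x27 (big-endian) → word 0x0127
len [3+:13] = (word>>3) & 0x1fff = 36  ←
bank [0+:3] = (word>>0) & 0x7 = 7
len signed 13b, MSB=0: value = 36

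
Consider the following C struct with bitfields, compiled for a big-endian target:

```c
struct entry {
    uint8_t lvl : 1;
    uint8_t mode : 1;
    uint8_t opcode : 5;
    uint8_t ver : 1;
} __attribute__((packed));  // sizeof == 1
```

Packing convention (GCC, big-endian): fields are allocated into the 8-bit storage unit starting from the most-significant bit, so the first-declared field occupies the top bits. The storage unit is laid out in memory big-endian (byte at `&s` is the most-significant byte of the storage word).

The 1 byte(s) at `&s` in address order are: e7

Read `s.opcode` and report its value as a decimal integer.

[0]=0xe7 (big-endian) → word 0xe7
lvl:1 @ bit 7 → (0xe7>>7)&0x1 = 0x1
mode:1 @ bit 6 → (0xe7>>6)&0x1 = 0x1
opcode:5 @ bit 1 → (0xe7>>1)&0x1f = 0x13  ←
ver:1 @ bit 0 → (0xe7>>0)&0x1 = 0x1

19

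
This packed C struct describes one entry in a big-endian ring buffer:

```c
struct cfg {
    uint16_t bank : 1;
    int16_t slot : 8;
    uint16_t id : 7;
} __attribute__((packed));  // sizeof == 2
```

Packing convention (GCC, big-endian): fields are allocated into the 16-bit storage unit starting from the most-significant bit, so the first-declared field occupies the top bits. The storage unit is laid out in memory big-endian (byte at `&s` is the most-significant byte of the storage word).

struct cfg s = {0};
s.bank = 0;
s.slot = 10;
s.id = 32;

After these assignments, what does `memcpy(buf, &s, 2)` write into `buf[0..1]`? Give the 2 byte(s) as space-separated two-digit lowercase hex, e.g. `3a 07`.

bank:1 = 0 → 0x0 << 15 → word 0x0000
slot:8 = 10 → 0xa << 7 → word 0x0500
id:7 = 32 → 0x20 << 0 → word 0x0520
word = 0x0520 → big-endian bytes:
  [0]=0x05  [1]=0x20

05 20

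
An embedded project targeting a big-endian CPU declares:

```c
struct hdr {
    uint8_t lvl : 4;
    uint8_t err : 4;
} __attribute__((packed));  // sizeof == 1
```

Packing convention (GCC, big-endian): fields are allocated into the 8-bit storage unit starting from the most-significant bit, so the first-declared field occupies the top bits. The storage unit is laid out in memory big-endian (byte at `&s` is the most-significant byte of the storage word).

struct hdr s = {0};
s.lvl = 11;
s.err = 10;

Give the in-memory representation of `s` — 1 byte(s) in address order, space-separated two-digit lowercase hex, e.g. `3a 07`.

lvl (4b) val=11 bits=0xb at bit 4: 0xb0
err (4b) val=10 bits=0xa at bit 0: 0xba
word = 0xba → big-endian bytes:
  [0]=0xba

ba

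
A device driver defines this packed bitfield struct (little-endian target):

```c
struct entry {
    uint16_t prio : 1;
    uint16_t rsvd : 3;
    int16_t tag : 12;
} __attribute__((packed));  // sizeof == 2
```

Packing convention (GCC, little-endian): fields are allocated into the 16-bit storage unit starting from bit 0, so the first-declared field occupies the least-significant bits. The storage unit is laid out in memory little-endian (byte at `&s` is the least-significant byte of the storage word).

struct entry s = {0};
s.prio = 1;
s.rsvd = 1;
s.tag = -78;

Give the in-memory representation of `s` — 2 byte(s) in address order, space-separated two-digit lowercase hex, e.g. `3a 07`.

23 fb

[0+:1] prio=1 & 0x1 = 0x1; word=0x0001
[1+:3] rsvd=1 & 0x7 = 0x1; word=0x0003
[4+:12] tag=-78 & 0xfff = 0xfb2; word=0xfb23
word = 0xfb23 → little-endian bytes:
  [0]=0x23  [1]=0xfb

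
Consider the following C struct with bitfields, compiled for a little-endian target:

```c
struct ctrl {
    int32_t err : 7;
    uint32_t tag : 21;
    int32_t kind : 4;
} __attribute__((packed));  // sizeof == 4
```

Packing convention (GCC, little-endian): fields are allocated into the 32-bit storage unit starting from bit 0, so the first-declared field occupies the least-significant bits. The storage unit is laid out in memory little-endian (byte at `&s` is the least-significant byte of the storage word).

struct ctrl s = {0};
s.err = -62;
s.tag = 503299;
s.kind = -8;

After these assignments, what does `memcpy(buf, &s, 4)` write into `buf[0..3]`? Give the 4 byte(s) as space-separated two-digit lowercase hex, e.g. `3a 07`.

c2 01 d7 83

err (7b) val=-62 bits=0x42 at bit 0: 0x00000042
tag (21b) val=503299 bits=0x7ae03 at bit 7: 0x03d701c2
kind (4b) val=-8 bits=0x8 at bit 28: 0x83d701c2
word = 0x83d701c2 → little-endian bytes:
  [0]=0xc2  [1]=0x01  [2]=0xd7  [3]=0x83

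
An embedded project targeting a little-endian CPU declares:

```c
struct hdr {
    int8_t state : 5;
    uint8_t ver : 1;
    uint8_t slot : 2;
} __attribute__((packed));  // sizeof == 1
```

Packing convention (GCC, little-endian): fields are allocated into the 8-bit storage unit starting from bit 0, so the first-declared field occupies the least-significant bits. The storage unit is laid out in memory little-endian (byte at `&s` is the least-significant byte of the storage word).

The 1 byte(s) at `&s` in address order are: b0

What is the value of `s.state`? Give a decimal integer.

[0]=0xb0 (little-endian) → word 0xb0
state [0+:5] = (word>>0) & 0x1f = 16  ←
ver [5+:1] = (word>>5) & 0x1 = 1
slot [6+:2] = (word>>6) & 0x3 = 2
state signed 5b, MSB=1: 16 - 32 = -16

-16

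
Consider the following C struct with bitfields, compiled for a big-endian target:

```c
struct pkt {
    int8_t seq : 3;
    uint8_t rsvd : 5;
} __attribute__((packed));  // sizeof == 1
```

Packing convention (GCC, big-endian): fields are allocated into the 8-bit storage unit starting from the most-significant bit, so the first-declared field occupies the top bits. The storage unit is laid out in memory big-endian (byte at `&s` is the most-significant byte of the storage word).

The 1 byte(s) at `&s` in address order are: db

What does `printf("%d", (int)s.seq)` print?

[0]=0xdb (big-endian) → word 0xdb
seq [5+:3] = (word>>5) & 0x7 = 6  ←
rsvd [0+:5] = (word>>0) & 0x1f = 27
seq signed 3b, MSB=1: 6 - 8 = -2

-2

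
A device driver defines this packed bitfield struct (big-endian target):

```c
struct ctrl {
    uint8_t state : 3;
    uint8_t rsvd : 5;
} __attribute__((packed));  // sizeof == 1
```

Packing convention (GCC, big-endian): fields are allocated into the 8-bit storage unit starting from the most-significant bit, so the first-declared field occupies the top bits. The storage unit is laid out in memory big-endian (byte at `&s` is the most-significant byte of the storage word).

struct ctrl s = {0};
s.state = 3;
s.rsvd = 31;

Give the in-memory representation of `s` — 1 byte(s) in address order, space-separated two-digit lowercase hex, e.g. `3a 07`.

7f

state (3b) val=3 bits=0x3 at bit 5: 0x60
rsvd (5b) val=31 bits=0x1f at bit 0: 0x7f
word = 0x7f → big-endian bytes:
  [0]=0x7f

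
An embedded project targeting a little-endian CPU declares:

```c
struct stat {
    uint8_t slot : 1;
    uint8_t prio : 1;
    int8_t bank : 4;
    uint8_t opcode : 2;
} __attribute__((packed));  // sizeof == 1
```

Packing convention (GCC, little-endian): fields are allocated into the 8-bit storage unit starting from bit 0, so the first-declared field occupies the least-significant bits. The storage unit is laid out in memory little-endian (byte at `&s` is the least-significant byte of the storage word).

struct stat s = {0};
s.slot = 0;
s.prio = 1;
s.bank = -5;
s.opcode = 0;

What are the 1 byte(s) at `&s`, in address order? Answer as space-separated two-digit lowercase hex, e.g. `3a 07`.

2e

[0+:1] slot=0 & 0x1 = 0x0; word=0x00
[1+:1] prio=1 & 0x1 = 0x1; word=0x02
[2+:4] bank=-5 & 0xf = 0xb; word=0x2e
[6+:2] opcode=0 & 0x3 = 0x0; word=0x2e
word = 0x2e → little-endian bytes:
  [0]=0x2e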